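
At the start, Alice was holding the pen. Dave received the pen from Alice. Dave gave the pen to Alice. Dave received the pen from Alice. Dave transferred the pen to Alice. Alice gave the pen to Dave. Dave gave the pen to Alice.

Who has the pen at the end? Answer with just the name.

Answer: Alice

Derivation:
Tracking the pen through each event:
Start: Alice has the pen.
After event 1: Dave has the pen.
After event 2: Alice has the pen.
After event 3: Dave has the pen.
After event 4: Alice has the pen.
After event 5: Dave has the pen.
After event 6: Alice has the pen.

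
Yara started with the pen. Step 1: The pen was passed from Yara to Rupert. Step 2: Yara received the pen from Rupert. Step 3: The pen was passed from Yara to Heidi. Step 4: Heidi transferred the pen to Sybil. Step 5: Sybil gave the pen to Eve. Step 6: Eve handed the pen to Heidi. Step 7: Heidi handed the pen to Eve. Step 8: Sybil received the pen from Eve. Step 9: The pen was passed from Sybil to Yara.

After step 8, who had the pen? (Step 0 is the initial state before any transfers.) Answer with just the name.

Tracking the pen holder through step 8:
After step 0 (start): Yara
After step 1: Rupert
After step 2: Yara
After step 3: Heidi
After step 4: Sybil
After step 5: Eve
After step 6: Heidi
After step 7: Eve
After step 8: Sybil

At step 8, the holder is Sybil.

Answer: Sybil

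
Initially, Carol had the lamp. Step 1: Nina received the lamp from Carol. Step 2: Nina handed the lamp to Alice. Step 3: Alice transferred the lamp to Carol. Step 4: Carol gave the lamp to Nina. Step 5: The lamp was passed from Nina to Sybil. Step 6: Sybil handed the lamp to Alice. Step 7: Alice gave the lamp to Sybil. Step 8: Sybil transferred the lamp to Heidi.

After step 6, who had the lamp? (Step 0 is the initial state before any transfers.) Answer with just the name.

Tracking the lamp holder through step 6:
After step 0 (start): Carol
After step 1: Nina
After step 2: Alice
After step 3: Carol
After step 4: Nina
After step 5: Sybil
After step 6: Alice

At step 6, the holder is Alice.

Answer: Alice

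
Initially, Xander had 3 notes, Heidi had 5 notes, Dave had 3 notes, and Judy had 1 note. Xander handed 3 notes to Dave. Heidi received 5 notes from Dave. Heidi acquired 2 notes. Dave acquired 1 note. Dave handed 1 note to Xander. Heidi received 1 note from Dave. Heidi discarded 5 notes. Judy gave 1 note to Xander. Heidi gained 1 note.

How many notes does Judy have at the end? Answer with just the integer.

Answer: 0

Derivation:
Tracking counts step by step:
Start: Xander=3, Heidi=5, Dave=3, Judy=1
Event 1 (Xander -> Dave, 3): Xander: 3 -> 0, Dave: 3 -> 6. State: Xander=0, Heidi=5, Dave=6, Judy=1
Event 2 (Dave -> Heidi, 5): Dave: 6 -> 1, Heidi: 5 -> 10. State: Xander=0, Heidi=10, Dave=1, Judy=1
Event 3 (Heidi +2): Heidi: 10 -> 12. State: Xander=0, Heidi=12, Dave=1, Judy=1
Event 4 (Dave +1): Dave: 1 -> 2. State: Xander=0, Heidi=12, Dave=2, Judy=1
Event 5 (Dave -> Xander, 1): Dave: 2 -> 1, Xander: 0 -> 1. State: Xander=1, Heidi=12, Dave=1, Judy=1
Event 6 (Dave -> Heidi, 1): Dave: 1 -> 0, Heidi: 12 -> 13. State: Xander=1, Heidi=13, Dave=0, Judy=1
Event 7 (Heidi -5): Heidi: 13 -> 8. State: Xander=1, Heidi=8, Dave=0, Judy=1
Event 8 (Judy -> Xander, 1): Judy: 1 -> 0, Xander: 1 -> 2. State: Xander=2, Heidi=8, Dave=0, Judy=0
Event 9 (Heidi +1): Heidi: 8 -> 9. State: Xander=2, Heidi=9, Dave=0, Judy=0

Judy's final count: 0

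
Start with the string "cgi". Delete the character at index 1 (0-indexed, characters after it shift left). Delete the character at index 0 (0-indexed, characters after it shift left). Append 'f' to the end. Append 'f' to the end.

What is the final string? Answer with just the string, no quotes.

Answer: iff

Derivation:
Applying each edit step by step:
Start: "cgi"
Op 1 (delete idx 1 = 'g'): "cgi" -> "ci"
Op 2 (delete idx 0 = 'c'): "ci" -> "i"
Op 3 (append 'f'): "i" -> "if"
Op 4 (append 'f'): "if" -> "iff"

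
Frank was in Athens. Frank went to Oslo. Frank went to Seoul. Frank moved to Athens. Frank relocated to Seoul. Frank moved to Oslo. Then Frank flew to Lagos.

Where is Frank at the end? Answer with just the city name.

Answer: Lagos

Derivation:
Tracking Frank's location:
Start: Frank is in Athens.
After move 1: Athens -> Oslo. Frank is in Oslo.
After move 2: Oslo -> Seoul. Frank is in Seoul.
After move 3: Seoul -> Athens. Frank is in Athens.
After move 4: Athens -> Seoul. Frank is in Seoul.
After move 5: Seoul -> Oslo. Frank is in Oslo.
After move 6: Oslo -> Lagos. Frank is in Lagos.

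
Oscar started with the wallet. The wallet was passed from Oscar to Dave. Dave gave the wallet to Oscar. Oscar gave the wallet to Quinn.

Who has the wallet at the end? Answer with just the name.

Answer: Quinn

Derivation:
Tracking the wallet through each event:
Start: Oscar has the wallet.
After event 1: Dave has the wallet.
After event 2: Oscar has the wallet.
After event 3: Quinn has the wallet.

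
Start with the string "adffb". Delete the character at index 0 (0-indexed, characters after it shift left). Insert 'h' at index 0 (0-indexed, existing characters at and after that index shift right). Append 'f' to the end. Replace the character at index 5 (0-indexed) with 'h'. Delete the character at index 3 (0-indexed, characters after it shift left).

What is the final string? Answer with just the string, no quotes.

Answer: hdfbh

Derivation:
Applying each edit step by step:
Start: "adffb"
Op 1 (delete idx 0 = 'a'): "adffb" -> "dffb"
Op 2 (insert 'h' at idx 0): "dffb" -> "hdffb"
Op 3 (append 'f'): "hdffb" -> "hdffbf"
Op 4 (replace idx 5: 'f' -> 'h'): "hdffbf" -> "hdffbh"
Op 5 (delete idx 3 = 'f'): "hdffbh" -> "hdfbh"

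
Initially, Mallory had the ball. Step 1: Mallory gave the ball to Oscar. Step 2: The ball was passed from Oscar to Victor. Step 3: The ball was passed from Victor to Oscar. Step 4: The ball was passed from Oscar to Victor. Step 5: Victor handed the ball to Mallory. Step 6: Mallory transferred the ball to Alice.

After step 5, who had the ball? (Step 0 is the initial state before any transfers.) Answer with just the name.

Tracking the ball holder through step 5:
After step 0 (start): Mallory
After step 1: Oscar
After step 2: Victor
After step 3: Oscar
After step 4: Victor
After step 5: Mallory

At step 5, the holder is Mallory.

Answer: Mallory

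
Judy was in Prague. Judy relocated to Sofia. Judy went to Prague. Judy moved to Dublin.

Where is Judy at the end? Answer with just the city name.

Tracking Judy's location:
Start: Judy is in Prague.
After move 1: Prague -> Sofia. Judy is in Sofia.
After move 2: Sofia -> Prague. Judy is in Prague.
After move 3: Prague -> Dublin. Judy is in Dublin.

Answer: Dublin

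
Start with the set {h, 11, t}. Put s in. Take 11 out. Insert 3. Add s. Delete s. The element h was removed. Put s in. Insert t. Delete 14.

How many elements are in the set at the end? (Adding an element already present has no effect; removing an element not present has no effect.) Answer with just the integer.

Answer: 3

Derivation:
Tracking the set through each operation:
Start: {11, h, t}
Event 1 (add s): added. Set: {11, h, s, t}
Event 2 (remove 11): removed. Set: {h, s, t}
Event 3 (add 3): added. Set: {3, h, s, t}
Event 4 (add s): already present, no change. Set: {3, h, s, t}
Event 5 (remove s): removed. Set: {3, h, t}
Event 6 (remove h): removed. Set: {3, t}
Event 7 (add s): added. Set: {3, s, t}
Event 8 (add t): already present, no change. Set: {3, s, t}
Event 9 (remove 14): not present, no change. Set: {3, s, t}

Final set: {3, s, t} (size 3)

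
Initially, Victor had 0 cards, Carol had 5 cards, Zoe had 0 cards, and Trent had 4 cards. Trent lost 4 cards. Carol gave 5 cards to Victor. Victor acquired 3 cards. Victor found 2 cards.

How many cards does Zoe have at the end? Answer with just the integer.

Tracking counts step by step:
Start: Victor=0, Carol=5, Zoe=0, Trent=4
Event 1 (Trent -4): Trent: 4 -> 0. State: Victor=0, Carol=5, Zoe=0, Trent=0
Event 2 (Carol -> Victor, 5): Carol: 5 -> 0, Victor: 0 -> 5. State: Victor=5, Carol=0, Zoe=0, Trent=0
Event 3 (Victor +3): Victor: 5 -> 8. State: Victor=8, Carol=0, Zoe=0, Trent=0
Event 4 (Victor +2): Victor: 8 -> 10. State: Victor=10, Carol=0, Zoe=0, Trent=0

Zoe's final count: 0

Answer: 0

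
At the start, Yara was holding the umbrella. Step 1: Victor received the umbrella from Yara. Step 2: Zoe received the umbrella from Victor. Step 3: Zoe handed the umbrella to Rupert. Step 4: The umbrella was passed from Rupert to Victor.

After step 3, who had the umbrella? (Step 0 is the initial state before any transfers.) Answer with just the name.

Answer: Rupert

Derivation:
Tracking the umbrella holder through step 3:
After step 0 (start): Yara
After step 1: Victor
After step 2: Zoe
After step 3: Rupert

At step 3, the holder is Rupert.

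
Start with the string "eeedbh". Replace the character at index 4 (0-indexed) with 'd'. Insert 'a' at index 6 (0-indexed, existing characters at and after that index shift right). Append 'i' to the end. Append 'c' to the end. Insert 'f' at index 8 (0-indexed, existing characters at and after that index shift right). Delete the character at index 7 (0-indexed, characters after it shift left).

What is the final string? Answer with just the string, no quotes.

Applying each edit step by step:
Start: "eeedbh"
Op 1 (replace idx 4: 'b' -> 'd'): "eeedbh" -> "eeeddh"
Op 2 (insert 'a' at idx 6): "eeeddh" -> "eeeddha"
Op 3 (append 'i'): "eeeddha" -> "eeeddhai"
Op 4 (append 'c'): "eeeddhai" -> "eeeddhaic"
Op 5 (insert 'f' at idx 8): "eeeddhaic" -> "eeeddhaifc"
Op 6 (delete idx 7 = 'i'): "eeeddhaifc" -> "eeeddhafc"

Answer: eeeddhafc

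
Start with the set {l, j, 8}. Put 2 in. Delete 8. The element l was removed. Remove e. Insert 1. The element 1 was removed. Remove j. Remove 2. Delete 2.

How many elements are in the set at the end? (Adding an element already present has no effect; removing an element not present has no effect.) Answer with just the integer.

Tracking the set through each operation:
Start: {8, j, l}
Event 1 (add 2): added. Set: {2, 8, j, l}
Event 2 (remove 8): removed. Set: {2, j, l}
Event 3 (remove l): removed. Set: {2, j}
Event 4 (remove e): not present, no change. Set: {2, j}
Event 5 (add 1): added. Set: {1, 2, j}
Event 6 (remove 1): removed. Set: {2, j}
Event 7 (remove j): removed. Set: {2}
Event 8 (remove 2): removed. Set: {}
Event 9 (remove 2): not present, no change. Set: {}

Final set: {} (size 0)

Answer: 0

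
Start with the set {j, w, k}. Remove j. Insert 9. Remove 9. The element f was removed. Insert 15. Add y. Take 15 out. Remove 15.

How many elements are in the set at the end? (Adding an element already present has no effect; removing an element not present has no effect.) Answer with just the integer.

Tracking the set through each operation:
Start: {j, k, w}
Event 1 (remove j): removed. Set: {k, w}
Event 2 (add 9): added. Set: {9, k, w}
Event 3 (remove 9): removed. Set: {k, w}
Event 4 (remove f): not present, no change. Set: {k, w}
Event 5 (add 15): added. Set: {15, k, w}
Event 6 (add y): added. Set: {15, k, w, y}
Event 7 (remove 15): removed. Set: {k, w, y}
Event 8 (remove 15): not present, no change. Set: {k, w, y}

Final set: {k, w, y} (size 3)

Answer: 3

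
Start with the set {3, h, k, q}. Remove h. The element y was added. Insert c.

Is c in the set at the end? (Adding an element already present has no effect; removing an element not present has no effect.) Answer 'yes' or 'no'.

Tracking the set through each operation:
Start: {3, h, k, q}
Event 1 (remove h): removed. Set: {3, k, q}
Event 2 (add y): added. Set: {3, k, q, y}
Event 3 (add c): added. Set: {3, c, k, q, y}

Final set: {3, c, k, q, y} (size 5)
c is in the final set.

Answer: yes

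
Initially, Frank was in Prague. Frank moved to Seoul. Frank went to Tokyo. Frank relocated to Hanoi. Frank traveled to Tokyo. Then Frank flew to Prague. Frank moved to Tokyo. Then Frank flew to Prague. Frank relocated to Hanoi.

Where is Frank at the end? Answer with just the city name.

Tracking Frank's location:
Start: Frank is in Prague.
After move 1: Prague -> Seoul. Frank is in Seoul.
After move 2: Seoul -> Tokyo. Frank is in Tokyo.
After move 3: Tokyo -> Hanoi. Frank is in Hanoi.
After move 4: Hanoi -> Tokyo. Frank is in Tokyo.
After move 5: Tokyo -> Prague. Frank is in Prague.
After move 6: Prague -> Tokyo. Frank is in Tokyo.
After move 7: Tokyo -> Prague. Frank is in Prague.
After move 8: Prague -> Hanoi. Frank is in Hanoi.

Answer: Hanoi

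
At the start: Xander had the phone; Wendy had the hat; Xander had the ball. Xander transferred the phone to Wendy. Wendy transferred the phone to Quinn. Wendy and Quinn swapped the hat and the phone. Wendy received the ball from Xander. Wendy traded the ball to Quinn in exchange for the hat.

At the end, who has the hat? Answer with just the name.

Tracking all object holders:
Start: phone:Xander, hat:Wendy, ball:Xander
Event 1 (give phone: Xander -> Wendy). State: phone:Wendy, hat:Wendy, ball:Xander
Event 2 (give phone: Wendy -> Quinn). State: phone:Quinn, hat:Wendy, ball:Xander
Event 3 (swap hat<->phone: now hat:Quinn, phone:Wendy). State: phone:Wendy, hat:Quinn, ball:Xander
Event 4 (give ball: Xander -> Wendy). State: phone:Wendy, hat:Quinn, ball:Wendy
Event 5 (swap ball<->hat: now ball:Quinn, hat:Wendy). State: phone:Wendy, hat:Wendy, ball:Quinn

Final state: phone:Wendy, hat:Wendy, ball:Quinn
The hat is held by Wendy.

Answer: Wendy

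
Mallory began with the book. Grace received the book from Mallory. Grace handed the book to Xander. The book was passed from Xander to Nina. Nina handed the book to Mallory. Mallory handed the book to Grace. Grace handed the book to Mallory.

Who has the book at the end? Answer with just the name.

Answer: Mallory

Derivation:
Tracking the book through each event:
Start: Mallory has the book.
After event 1: Grace has the book.
After event 2: Xander has the book.
After event 3: Nina has the book.
After event 4: Mallory has the book.
After event 5: Grace has the book.
After event 6: Mallory has the book.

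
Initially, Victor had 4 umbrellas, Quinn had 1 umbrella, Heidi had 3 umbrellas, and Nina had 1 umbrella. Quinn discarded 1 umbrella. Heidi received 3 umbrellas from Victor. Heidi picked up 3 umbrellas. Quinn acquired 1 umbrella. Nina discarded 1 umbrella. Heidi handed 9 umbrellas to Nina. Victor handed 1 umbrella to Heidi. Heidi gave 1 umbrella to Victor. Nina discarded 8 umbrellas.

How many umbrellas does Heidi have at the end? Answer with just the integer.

Tracking counts step by step:
Start: Victor=4, Quinn=1, Heidi=3, Nina=1
Event 1 (Quinn -1): Quinn: 1 -> 0. State: Victor=4, Quinn=0, Heidi=3, Nina=1
Event 2 (Victor -> Heidi, 3): Victor: 4 -> 1, Heidi: 3 -> 6. State: Victor=1, Quinn=0, Heidi=6, Nina=1
Event 3 (Heidi +3): Heidi: 6 -> 9. State: Victor=1, Quinn=0, Heidi=9, Nina=1
Event 4 (Quinn +1): Quinn: 0 -> 1. State: Victor=1, Quinn=1, Heidi=9, Nina=1
Event 5 (Nina -1): Nina: 1 -> 0. State: Victor=1, Quinn=1, Heidi=9, Nina=0
Event 6 (Heidi -> Nina, 9): Heidi: 9 -> 0, Nina: 0 -> 9. State: Victor=1, Quinn=1, Heidi=0, Nina=9
Event 7 (Victor -> Heidi, 1): Victor: 1 -> 0, Heidi: 0 -> 1. State: Victor=0, Quinn=1, Heidi=1, Nina=9
Event 8 (Heidi -> Victor, 1): Heidi: 1 -> 0, Victor: 0 -> 1. State: Victor=1, Quinn=1, Heidi=0, Nina=9
Event 9 (Nina -8): Nina: 9 -> 1. State: Victor=1, Quinn=1, Heidi=0, Nina=1

Heidi's final count: 0

Answer: 0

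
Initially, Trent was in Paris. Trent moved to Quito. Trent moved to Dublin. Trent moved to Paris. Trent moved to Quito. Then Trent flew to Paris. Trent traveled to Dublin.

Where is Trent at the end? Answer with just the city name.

Tracking Trent's location:
Start: Trent is in Paris.
After move 1: Paris -> Quito. Trent is in Quito.
After move 2: Quito -> Dublin. Trent is in Dublin.
After move 3: Dublin -> Paris. Trent is in Paris.
After move 4: Paris -> Quito. Trent is in Quito.
After move 5: Quito -> Paris. Trent is in Paris.
After move 6: Paris -> Dublin. Trent is in Dublin.

Answer: Dublin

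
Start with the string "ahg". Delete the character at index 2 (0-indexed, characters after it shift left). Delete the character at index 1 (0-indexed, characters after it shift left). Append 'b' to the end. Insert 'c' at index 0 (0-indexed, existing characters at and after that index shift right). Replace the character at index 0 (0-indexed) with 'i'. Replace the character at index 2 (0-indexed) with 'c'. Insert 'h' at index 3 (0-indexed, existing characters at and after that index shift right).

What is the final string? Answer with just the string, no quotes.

Applying each edit step by step:
Start: "ahg"
Op 1 (delete idx 2 = 'g'): "ahg" -> "ah"
Op 2 (delete idx 1 = 'h'): "ah" -> "a"
Op 3 (append 'b'): "a" -> "ab"
Op 4 (insert 'c' at idx 0): "ab" -> "cab"
Op 5 (replace idx 0: 'c' -> 'i'): "cab" -> "iab"
Op 6 (replace idx 2: 'b' -> 'c'): "iab" -> "iac"
Op 7 (insert 'h' at idx 3): "iac" -> "iach"

Answer: iach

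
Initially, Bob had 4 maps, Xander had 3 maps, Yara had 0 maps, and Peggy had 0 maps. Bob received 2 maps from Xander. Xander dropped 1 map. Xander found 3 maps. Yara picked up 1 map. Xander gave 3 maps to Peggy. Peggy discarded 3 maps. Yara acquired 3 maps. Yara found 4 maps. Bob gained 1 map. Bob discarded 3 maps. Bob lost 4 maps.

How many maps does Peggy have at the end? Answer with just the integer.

Answer: 0

Derivation:
Tracking counts step by step:
Start: Bob=4, Xander=3, Yara=0, Peggy=0
Event 1 (Xander -> Bob, 2): Xander: 3 -> 1, Bob: 4 -> 6. State: Bob=6, Xander=1, Yara=0, Peggy=0
Event 2 (Xander -1): Xander: 1 -> 0. State: Bob=6, Xander=0, Yara=0, Peggy=0
Event 3 (Xander +3): Xander: 0 -> 3. State: Bob=6, Xander=3, Yara=0, Peggy=0
Event 4 (Yara +1): Yara: 0 -> 1. State: Bob=6, Xander=3, Yara=1, Peggy=0
Event 5 (Xander -> Peggy, 3): Xander: 3 -> 0, Peggy: 0 -> 3. State: Bob=6, Xander=0, Yara=1, Peggy=3
Event 6 (Peggy -3): Peggy: 3 -> 0. State: Bob=6, Xander=0, Yara=1, Peggy=0
Event 7 (Yara +3): Yara: 1 -> 4. State: Bob=6, Xander=0, Yara=4, Peggy=0
Event 8 (Yara +4): Yara: 4 -> 8. State: Bob=6, Xander=0, Yara=8, Peggy=0
Event 9 (Bob +1): Bob: 6 -> 7. State: Bob=7, Xander=0, Yara=8, Peggy=0
Event 10 (Bob -3): Bob: 7 -> 4. State: Bob=4, Xander=0, Yara=8, Peggy=0
Event 11 (Bob -4): Bob: 4 -> 0. State: Bob=0, Xander=0, Yara=8, Peggy=0

Peggy's final count: 0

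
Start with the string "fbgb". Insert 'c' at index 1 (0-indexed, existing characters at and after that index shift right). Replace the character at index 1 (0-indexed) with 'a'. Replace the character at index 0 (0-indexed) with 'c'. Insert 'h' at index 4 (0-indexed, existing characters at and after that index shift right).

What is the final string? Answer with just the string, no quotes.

Applying each edit step by step:
Start: "fbgb"
Op 1 (insert 'c' at idx 1): "fbgb" -> "fcbgb"
Op 2 (replace idx 1: 'c' -> 'a'): "fcbgb" -> "fabgb"
Op 3 (replace idx 0: 'f' -> 'c'): "fabgb" -> "cabgb"
Op 4 (insert 'h' at idx 4): "cabgb" -> "cabghb"

Answer: cabghb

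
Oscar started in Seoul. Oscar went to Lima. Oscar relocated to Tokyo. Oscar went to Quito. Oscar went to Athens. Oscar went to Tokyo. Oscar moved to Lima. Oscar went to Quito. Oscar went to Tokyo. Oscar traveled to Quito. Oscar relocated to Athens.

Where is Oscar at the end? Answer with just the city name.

Tracking Oscar's location:
Start: Oscar is in Seoul.
After move 1: Seoul -> Lima. Oscar is in Lima.
After move 2: Lima -> Tokyo. Oscar is in Tokyo.
After move 3: Tokyo -> Quito. Oscar is in Quito.
After move 4: Quito -> Athens. Oscar is in Athens.
After move 5: Athens -> Tokyo. Oscar is in Tokyo.
After move 6: Tokyo -> Lima. Oscar is in Lima.
After move 7: Lima -> Quito. Oscar is in Quito.
After move 8: Quito -> Tokyo. Oscar is in Tokyo.
After move 9: Tokyo -> Quito. Oscar is in Quito.
After move 10: Quito -> Athens. Oscar is in Athens.

Answer: Athens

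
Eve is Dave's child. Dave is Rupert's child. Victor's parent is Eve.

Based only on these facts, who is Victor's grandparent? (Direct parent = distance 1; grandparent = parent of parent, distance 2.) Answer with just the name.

Reconstructing the parent chain from the given facts:
  Rupert -> Dave -> Eve -> Victor
(each arrow means 'parent of the next')
Positions in the chain (0 = top):
  position of Rupert: 0
  position of Dave: 1
  position of Eve: 2
  position of Victor: 3

Victor is at position 3; the grandparent is 2 steps up the chain, i.e. position 1: Dave.

Answer: Dave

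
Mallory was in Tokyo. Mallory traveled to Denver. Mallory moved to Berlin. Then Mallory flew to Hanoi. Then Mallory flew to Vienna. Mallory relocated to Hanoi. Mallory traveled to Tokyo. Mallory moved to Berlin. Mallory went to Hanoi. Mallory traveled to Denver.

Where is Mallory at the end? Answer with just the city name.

Tracking Mallory's location:
Start: Mallory is in Tokyo.
After move 1: Tokyo -> Denver. Mallory is in Denver.
After move 2: Denver -> Berlin. Mallory is in Berlin.
After move 3: Berlin -> Hanoi. Mallory is in Hanoi.
After move 4: Hanoi -> Vienna. Mallory is in Vienna.
After move 5: Vienna -> Hanoi. Mallory is in Hanoi.
After move 6: Hanoi -> Tokyo. Mallory is in Tokyo.
After move 7: Tokyo -> Berlin. Mallory is in Berlin.
After move 8: Berlin -> Hanoi. Mallory is in Hanoi.
After move 9: Hanoi -> Denver. Mallory is in Denver.

Answer: Denver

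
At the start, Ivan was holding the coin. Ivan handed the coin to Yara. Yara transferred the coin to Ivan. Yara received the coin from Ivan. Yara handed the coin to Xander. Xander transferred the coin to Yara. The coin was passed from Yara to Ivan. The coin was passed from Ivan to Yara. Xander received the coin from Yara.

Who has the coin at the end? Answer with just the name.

Answer: Xander

Derivation:
Tracking the coin through each event:
Start: Ivan has the coin.
After event 1: Yara has the coin.
After event 2: Ivan has the coin.
After event 3: Yara has the coin.
After event 4: Xander has the coin.
After event 5: Yara has the coin.
After event 6: Ivan has the coin.
After event 7: Yara has the coin.
After event 8: Xander has the coin.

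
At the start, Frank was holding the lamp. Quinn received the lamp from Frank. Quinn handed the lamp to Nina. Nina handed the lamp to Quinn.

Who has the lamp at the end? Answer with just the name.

Answer: Quinn

Derivation:
Tracking the lamp through each event:
Start: Frank has the lamp.
After event 1: Quinn has the lamp.
After event 2: Nina has the lamp.
After event 3: Quinn has the lamp.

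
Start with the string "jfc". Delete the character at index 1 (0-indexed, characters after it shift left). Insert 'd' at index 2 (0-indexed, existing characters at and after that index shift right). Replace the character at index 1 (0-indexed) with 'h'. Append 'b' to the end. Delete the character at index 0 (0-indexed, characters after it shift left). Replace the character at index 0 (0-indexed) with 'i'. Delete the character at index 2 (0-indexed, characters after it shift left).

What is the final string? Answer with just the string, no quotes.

Applying each edit step by step:
Start: "jfc"
Op 1 (delete idx 1 = 'f'): "jfc" -> "jc"
Op 2 (insert 'd' at idx 2): "jc" -> "jcd"
Op 3 (replace idx 1: 'c' -> 'h'): "jcd" -> "jhd"
Op 4 (append 'b'): "jhd" -> "jhdb"
Op 5 (delete idx 0 = 'j'): "jhdb" -> "hdb"
Op 6 (replace idx 0: 'h' -> 'i'): "hdb" -> "idb"
Op 7 (delete idx 2 = 'b'): "idb" -> "id"

Answer: id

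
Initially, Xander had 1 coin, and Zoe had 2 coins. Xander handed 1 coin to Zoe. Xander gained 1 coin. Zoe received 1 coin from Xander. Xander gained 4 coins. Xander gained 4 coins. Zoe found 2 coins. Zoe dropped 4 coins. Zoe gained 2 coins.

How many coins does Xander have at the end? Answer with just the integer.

Answer: 8

Derivation:
Tracking counts step by step:
Start: Xander=1, Zoe=2
Event 1 (Xander -> Zoe, 1): Xander: 1 -> 0, Zoe: 2 -> 3. State: Xander=0, Zoe=3
Event 2 (Xander +1): Xander: 0 -> 1. State: Xander=1, Zoe=3
Event 3 (Xander -> Zoe, 1): Xander: 1 -> 0, Zoe: 3 -> 4. State: Xander=0, Zoe=4
Event 4 (Xander +4): Xander: 0 -> 4. State: Xander=4, Zoe=4
Event 5 (Xander +4): Xander: 4 -> 8. State: Xander=8, Zoe=4
Event 6 (Zoe +2): Zoe: 4 -> 6. State: Xander=8, Zoe=6
Event 7 (Zoe -4): Zoe: 6 -> 2. State: Xander=8, Zoe=2
Event 8 (Zoe +2): Zoe: 2 -> 4. State: Xander=8, Zoe=4

Xander's final count: 8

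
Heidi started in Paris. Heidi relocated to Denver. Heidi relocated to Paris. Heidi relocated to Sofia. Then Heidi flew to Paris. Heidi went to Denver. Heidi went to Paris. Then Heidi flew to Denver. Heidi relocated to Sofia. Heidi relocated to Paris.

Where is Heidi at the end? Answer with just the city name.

Tracking Heidi's location:
Start: Heidi is in Paris.
After move 1: Paris -> Denver. Heidi is in Denver.
After move 2: Denver -> Paris. Heidi is in Paris.
After move 3: Paris -> Sofia. Heidi is in Sofia.
After move 4: Sofia -> Paris. Heidi is in Paris.
After move 5: Paris -> Denver. Heidi is in Denver.
After move 6: Denver -> Paris. Heidi is in Paris.
After move 7: Paris -> Denver. Heidi is in Denver.
After move 8: Denver -> Sofia. Heidi is in Sofia.
After move 9: Sofia -> Paris. Heidi is in Paris.

Answer: Paris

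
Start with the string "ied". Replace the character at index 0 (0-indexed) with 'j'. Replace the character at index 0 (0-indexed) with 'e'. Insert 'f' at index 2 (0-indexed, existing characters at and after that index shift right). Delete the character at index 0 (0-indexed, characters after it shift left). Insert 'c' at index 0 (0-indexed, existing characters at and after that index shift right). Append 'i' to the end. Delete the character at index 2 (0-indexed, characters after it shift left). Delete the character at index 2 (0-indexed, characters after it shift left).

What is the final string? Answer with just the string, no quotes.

Answer: cei

Derivation:
Applying each edit step by step:
Start: "ied"
Op 1 (replace idx 0: 'i' -> 'j'): "ied" -> "jed"
Op 2 (replace idx 0: 'j' -> 'e'): "jed" -> "eed"
Op 3 (insert 'f' at idx 2): "eed" -> "eefd"
Op 4 (delete idx 0 = 'e'): "eefd" -> "efd"
Op 5 (insert 'c' at idx 0): "efd" -> "cefd"
Op 6 (append 'i'): "cefd" -> "cefdi"
Op 7 (delete idx 2 = 'f'): "cefdi" -> "cedi"
Op 8 (delete idx 2 = 'd'): "cedi" -> "cei"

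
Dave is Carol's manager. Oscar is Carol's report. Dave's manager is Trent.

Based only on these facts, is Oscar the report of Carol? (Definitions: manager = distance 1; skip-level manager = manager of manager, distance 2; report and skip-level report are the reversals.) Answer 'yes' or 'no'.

Answer: yes

Derivation:
Reconstructing the manager chain from the given facts:
  Trent -> Dave -> Carol -> Oscar
(each arrow means 'manager of the next')
Positions in the chain (0 = top):
  position of Trent: 0
  position of Dave: 1
  position of Carol: 2
  position of Oscar: 3

Oscar is at position 3, Carol is at position 2; signed distance (j - i) = -1.
'report' requires j - i = -1. Actual distance is -1, so the relation HOLDS.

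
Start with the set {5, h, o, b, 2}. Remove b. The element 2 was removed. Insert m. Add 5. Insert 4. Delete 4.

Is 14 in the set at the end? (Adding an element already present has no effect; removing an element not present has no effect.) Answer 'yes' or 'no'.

Answer: no

Derivation:
Tracking the set through each operation:
Start: {2, 5, b, h, o}
Event 1 (remove b): removed. Set: {2, 5, h, o}
Event 2 (remove 2): removed. Set: {5, h, o}
Event 3 (add m): added. Set: {5, h, m, o}
Event 4 (add 5): already present, no change. Set: {5, h, m, o}
Event 5 (add 4): added. Set: {4, 5, h, m, o}
Event 6 (remove 4): removed. Set: {5, h, m, o}

Final set: {5, h, m, o} (size 4)
14 is NOT in the final set.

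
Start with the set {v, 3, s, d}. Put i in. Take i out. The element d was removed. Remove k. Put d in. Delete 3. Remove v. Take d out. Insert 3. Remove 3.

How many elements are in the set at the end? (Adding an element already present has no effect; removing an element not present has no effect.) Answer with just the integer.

Answer: 1

Derivation:
Tracking the set through each operation:
Start: {3, d, s, v}
Event 1 (add i): added. Set: {3, d, i, s, v}
Event 2 (remove i): removed. Set: {3, d, s, v}
Event 3 (remove d): removed. Set: {3, s, v}
Event 4 (remove k): not present, no change. Set: {3, s, v}
Event 5 (add d): added. Set: {3, d, s, v}
Event 6 (remove 3): removed. Set: {d, s, v}
Event 7 (remove v): removed. Set: {d, s}
Event 8 (remove d): removed. Set: {s}
Event 9 (add 3): added. Set: {3, s}
Event 10 (remove 3): removed. Set: {s}

Final set: {s} (size 1)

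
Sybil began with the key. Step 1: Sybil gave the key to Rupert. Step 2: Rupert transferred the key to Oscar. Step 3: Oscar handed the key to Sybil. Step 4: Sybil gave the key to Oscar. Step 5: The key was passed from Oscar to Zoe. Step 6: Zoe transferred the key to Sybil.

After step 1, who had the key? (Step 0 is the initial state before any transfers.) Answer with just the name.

Tracking the key holder through step 1:
After step 0 (start): Sybil
After step 1: Rupert

At step 1, the holder is Rupert.

Answer: Rupert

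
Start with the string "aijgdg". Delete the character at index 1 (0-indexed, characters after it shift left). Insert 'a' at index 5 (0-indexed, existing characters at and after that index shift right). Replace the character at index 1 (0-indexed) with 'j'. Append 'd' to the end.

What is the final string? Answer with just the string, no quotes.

Answer: ajgdgad

Derivation:
Applying each edit step by step:
Start: "aijgdg"
Op 1 (delete idx 1 = 'i'): "aijgdg" -> "ajgdg"
Op 2 (insert 'a' at idx 5): "ajgdg" -> "ajgdga"
Op 3 (replace idx 1: 'j' -> 'j'): "ajgdga" -> "ajgdga"
Op 4 (append 'd'): "ajgdga" -> "ajgdgad"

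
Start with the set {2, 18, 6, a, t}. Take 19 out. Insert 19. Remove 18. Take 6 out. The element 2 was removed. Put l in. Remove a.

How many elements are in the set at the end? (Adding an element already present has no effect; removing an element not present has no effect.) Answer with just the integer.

Answer: 3

Derivation:
Tracking the set through each operation:
Start: {18, 2, 6, a, t}
Event 1 (remove 19): not present, no change. Set: {18, 2, 6, a, t}
Event 2 (add 19): added. Set: {18, 19, 2, 6, a, t}
Event 3 (remove 18): removed. Set: {19, 2, 6, a, t}
Event 4 (remove 6): removed. Set: {19, 2, a, t}
Event 5 (remove 2): removed. Set: {19, a, t}
Event 6 (add l): added. Set: {19, a, l, t}
Event 7 (remove a): removed. Set: {19, l, t}

Final set: {19, l, t} (size 3)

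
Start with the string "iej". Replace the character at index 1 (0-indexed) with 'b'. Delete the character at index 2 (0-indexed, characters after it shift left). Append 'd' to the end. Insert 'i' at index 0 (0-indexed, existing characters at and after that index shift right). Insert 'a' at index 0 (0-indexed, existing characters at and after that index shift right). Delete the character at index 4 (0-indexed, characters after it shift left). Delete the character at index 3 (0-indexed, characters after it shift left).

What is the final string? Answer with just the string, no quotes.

Answer: aii

Derivation:
Applying each edit step by step:
Start: "iej"
Op 1 (replace idx 1: 'e' -> 'b'): "iej" -> "ibj"
Op 2 (delete idx 2 = 'j'): "ibj" -> "ib"
Op 3 (append 'd'): "ib" -> "ibd"
Op 4 (insert 'i' at idx 0): "ibd" -> "iibd"
Op 5 (insert 'a' at idx 0): "iibd" -> "aiibd"
Op 6 (delete idx 4 = 'd'): "aiibd" -> "aiib"
Op 7 (delete idx 3 = 'b'): "aiib" -> "aii"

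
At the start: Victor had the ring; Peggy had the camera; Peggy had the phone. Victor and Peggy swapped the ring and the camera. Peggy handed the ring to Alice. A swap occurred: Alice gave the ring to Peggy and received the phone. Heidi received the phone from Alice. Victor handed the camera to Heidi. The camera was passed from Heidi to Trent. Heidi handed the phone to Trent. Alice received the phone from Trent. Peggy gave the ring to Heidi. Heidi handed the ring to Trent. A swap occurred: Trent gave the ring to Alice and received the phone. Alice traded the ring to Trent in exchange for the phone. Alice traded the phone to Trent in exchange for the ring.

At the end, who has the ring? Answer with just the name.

Answer: Alice

Derivation:
Tracking all object holders:
Start: ring:Victor, camera:Peggy, phone:Peggy
Event 1 (swap ring<->camera: now ring:Peggy, camera:Victor). State: ring:Peggy, camera:Victor, phone:Peggy
Event 2 (give ring: Peggy -> Alice). State: ring:Alice, camera:Victor, phone:Peggy
Event 3 (swap ring<->phone: now ring:Peggy, phone:Alice). State: ring:Peggy, camera:Victor, phone:Alice
Event 4 (give phone: Alice -> Heidi). State: ring:Peggy, camera:Victor, phone:Heidi
Event 5 (give camera: Victor -> Heidi). State: ring:Peggy, camera:Heidi, phone:Heidi
Event 6 (give camera: Heidi -> Trent). State: ring:Peggy, camera:Trent, phone:Heidi
Event 7 (give phone: Heidi -> Trent). State: ring:Peggy, camera:Trent, phone:Trent
Event 8 (give phone: Trent -> Alice). State: ring:Peggy, camera:Trent, phone:Alice
Event 9 (give ring: Peggy -> Heidi). State: ring:Heidi, camera:Trent, phone:Alice
Event 10 (give ring: Heidi -> Trent). State: ring:Trent, camera:Trent, phone:Alice
Event 11 (swap ring<->phone: now ring:Alice, phone:Trent). State: ring:Alice, camera:Trent, phone:Trent
Event 12 (swap ring<->phone: now ring:Trent, phone:Alice). State: ring:Trent, camera:Trent, phone:Alice
Event 13 (swap phone<->ring: now phone:Trent, ring:Alice). State: ring:Alice, camera:Trent, phone:Trent

Final state: ring:Alice, camera:Trent, phone:Trent
The ring is held by Alice.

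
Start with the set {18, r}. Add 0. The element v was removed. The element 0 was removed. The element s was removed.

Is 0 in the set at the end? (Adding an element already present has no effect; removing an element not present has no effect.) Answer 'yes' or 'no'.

Tracking the set through each operation:
Start: {18, r}
Event 1 (add 0): added. Set: {0, 18, r}
Event 2 (remove v): not present, no change. Set: {0, 18, r}
Event 3 (remove 0): removed. Set: {18, r}
Event 4 (remove s): not present, no change. Set: {18, r}

Final set: {18, r} (size 2)
0 is NOT in the final set.

Answer: no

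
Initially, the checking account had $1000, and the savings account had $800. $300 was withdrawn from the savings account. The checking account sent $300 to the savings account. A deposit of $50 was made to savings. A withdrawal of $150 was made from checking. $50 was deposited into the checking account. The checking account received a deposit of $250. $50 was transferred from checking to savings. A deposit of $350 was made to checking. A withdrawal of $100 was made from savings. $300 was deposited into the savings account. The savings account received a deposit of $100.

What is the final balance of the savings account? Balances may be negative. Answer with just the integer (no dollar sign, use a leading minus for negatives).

Tracking account balances step by step:
Start: checking=1000, savings=800
Event 1 (withdraw 300 from savings): savings: 800 - 300 = 500. Balances: checking=1000, savings=500
Event 2 (transfer 300 checking -> savings): checking: 1000 - 300 = 700, savings: 500 + 300 = 800. Balances: checking=700, savings=800
Event 3 (deposit 50 to savings): savings: 800 + 50 = 850. Balances: checking=700, savings=850
Event 4 (withdraw 150 from checking): checking: 700 - 150 = 550. Balances: checking=550, savings=850
Event 5 (deposit 50 to checking): checking: 550 + 50 = 600. Balances: checking=600, savings=850
Event 6 (deposit 250 to checking): checking: 600 + 250 = 850. Balances: checking=850, savings=850
Event 7 (transfer 50 checking -> savings): checking: 850 - 50 = 800, savings: 850 + 50 = 900. Balances: checking=800, savings=900
Event 8 (deposit 350 to checking): checking: 800 + 350 = 1150. Balances: checking=1150, savings=900
Event 9 (withdraw 100 from savings): savings: 900 - 100 = 800. Balances: checking=1150, savings=800
Event 10 (deposit 300 to savings): savings: 800 + 300 = 1100. Balances: checking=1150, savings=1100
Event 11 (deposit 100 to savings): savings: 1100 + 100 = 1200. Balances: checking=1150, savings=1200

Final balance of savings: 1200

Answer: 1200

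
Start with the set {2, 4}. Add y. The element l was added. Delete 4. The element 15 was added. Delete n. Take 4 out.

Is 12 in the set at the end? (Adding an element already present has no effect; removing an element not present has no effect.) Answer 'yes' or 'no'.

Answer: no

Derivation:
Tracking the set through each operation:
Start: {2, 4}
Event 1 (add y): added. Set: {2, 4, y}
Event 2 (add l): added. Set: {2, 4, l, y}
Event 3 (remove 4): removed. Set: {2, l, y}
Event 4 (add 15): added. Set: {15, 2, l, y}
Event 5 (remove n): not present, no change. Set: {15, 2, l, y}
Event 6 (remove 4): not present, no change. Set: {15, 2, l, y}

Final set: {15, 2, l, y} (size 4)
12 is NOT in the final set.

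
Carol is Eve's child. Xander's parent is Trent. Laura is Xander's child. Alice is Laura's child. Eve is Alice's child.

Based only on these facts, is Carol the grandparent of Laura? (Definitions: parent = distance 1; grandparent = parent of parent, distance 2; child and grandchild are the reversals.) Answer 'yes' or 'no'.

Reconstructing the parent chain from the given facts:
  Trent -> Xander -> Laura -> Alice -> Eve -> Carol
(each arrow means 'parent of the next')
Positions in the chain (0 = top):
  position of Trent: 0
  position of Xander: 1
  position of Laura: 2
  position of Alice: 3
  position of Eve: 4
  position of Carol: 5

Carol is at position 5, Laura is at position 2; signed distance (j - i) = -3.
'grandparent' requires j - i = 2. Actual distance is -3, so the relation does NOT hold.

Answer: no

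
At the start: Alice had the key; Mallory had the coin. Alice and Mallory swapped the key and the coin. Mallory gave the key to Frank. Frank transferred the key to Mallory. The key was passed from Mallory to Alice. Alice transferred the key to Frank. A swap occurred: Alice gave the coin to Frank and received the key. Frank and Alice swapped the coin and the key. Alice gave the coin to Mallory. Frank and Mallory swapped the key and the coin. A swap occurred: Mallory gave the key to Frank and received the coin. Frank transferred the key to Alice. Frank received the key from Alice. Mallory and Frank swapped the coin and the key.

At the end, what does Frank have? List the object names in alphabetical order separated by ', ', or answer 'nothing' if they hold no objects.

Tracking all object holders:
Start: key:Alice, coin:Mallory
Event 1 (swap key<->coin: now key:Mallory, coin:Alice). State: key:Mallory, coin:Alice
Event 2 (give key: Mallory -> Frank). State: key:Frank, coin:Alice
Event 3 (give key: Frank -> Mallory). State: key:Mallory, coin:Alice
Event 4 (give key: Mallory -> Alice). State: key:Alice, coin:Alice
Event 5 (give key: Alice -> Frank). State: key:Frank, coin:Alice
Event 6 (swap coin<->key: now coin:Frank, key:Alice). State: key:Alice, coin:Frank
Event 7 (swap coin<->key: now coin:Alice, key:Frank). State: key:Frank, coin:Alice
Event 8 (give coin: Alice -> Mallory). State: key:Frank, coin:Mallory
Event 9 (swap key<->coin: now key:Mallory, coin:Frank). State: key:Mallory, coin:Frank
Event 10 (swap key<->coin: now key:Frank, coin:Mallory). State: key:Frank, coin:Mallory
Event 11 (give key: Frank -> Alice). State: key:Alice, coin:Mallory
Event 12 (give key: Alice -> Frank). State: key:Frank, coin:Mallory
Event 13 (swap coin<->key: now coin:Frank, key:Mallory). State: key:Mallory, coin:Frank

Final state: key:Mallory, coin:Frank
Frank holds: coin.

Answer: coin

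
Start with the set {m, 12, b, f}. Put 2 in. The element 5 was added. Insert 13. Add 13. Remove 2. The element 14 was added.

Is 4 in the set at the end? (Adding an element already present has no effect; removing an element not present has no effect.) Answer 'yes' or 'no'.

Answer: no

Derivation:
Tracking the set through each operation:
Start: {12, b, f, m}
Event 1 (add 2): added. Set: {12, 2, b, f, m}
Event 2 (add 5): added. Set: {12, 2, 5, b, f, m}
Event 3 (add 13): added. Set: {12, 13, 2, 5, b, f, m}
Event 4 (add 13): already present, no change. Set: {12, 13, 2, 5, b, f, m}
Event 5 (remove 2): removed. Set: {12, 13, 5, b, f, m}
Event 6 (add 14): added. Set: {12, 13, 14, 5, b, f, m}

Final set: {12, 13, 14, 5, b, f, m} (size 7)
4 is NOT in the final set.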